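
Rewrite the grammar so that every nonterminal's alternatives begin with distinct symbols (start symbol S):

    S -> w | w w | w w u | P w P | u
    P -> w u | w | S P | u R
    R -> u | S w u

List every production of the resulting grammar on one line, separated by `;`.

S has alternatives sharing prefix 'w': factor to S → w S' with S' → ε | w | w u.
P has alternatives sharing prefix 'w': factor to P → w P' with P' → u | ε.
S' has alternatives sharing prefix 'w': factor to S' → w S'' with S'' → ε | u.

S -> P w P | u | w S'; P -> S P | u R | w P'; R -> u | S w u; S' -> ε | w S''; P' -> u | ε; S'' -> ε | u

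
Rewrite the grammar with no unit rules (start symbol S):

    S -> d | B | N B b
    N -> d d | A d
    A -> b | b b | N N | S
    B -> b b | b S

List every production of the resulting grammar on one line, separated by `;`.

S -> b b | b S | d | N B b; N -> d d | A d; A -> b b | b S | d | N B b | b | N N; B -> b b | b S

Unit pairs: A ⇒* {B, S}; S ⇒* {B}.
For every A with A ⇒* B via unit rules, add B's non-unit alternatives to A; then delete every rule of the form X → Y.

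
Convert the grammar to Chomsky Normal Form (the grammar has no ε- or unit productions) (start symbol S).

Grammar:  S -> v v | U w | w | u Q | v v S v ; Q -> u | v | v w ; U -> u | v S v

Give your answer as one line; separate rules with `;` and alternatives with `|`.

S -> X1 X1 | U X2 | w | X3 Q | X1 Y1; Q -> u | v | X1 X2; U -> u | X1 Y3; X1 -> v; X2 -> w; X3 -> u; Y1 -> X1 Y2; Y2 -> S X1; Y3 -> S X1

Introduce a nonterminal for each terminal appearing in a rule of length ≥ 2: X1 → v, X2 → w, X3 → u.
Binarize each right-hand side of length ≥ 3 by chaining fresh nonterminals (Y1, Y2, …): affected rules were S → X1 X1 S X1; U → X1 S X1.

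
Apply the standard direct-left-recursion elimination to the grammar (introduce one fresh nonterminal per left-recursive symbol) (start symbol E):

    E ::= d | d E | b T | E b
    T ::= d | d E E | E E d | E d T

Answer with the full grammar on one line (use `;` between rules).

Left recursion appears on E.
For E: α = {b}, β = {d, d E, b T}. Rewrite as E → β E' and E' → α E' | ε.

E ::= d E' | d E E' | b T E'; T ::= d | d E E | E E d | E d T; E' ::= b E' | ε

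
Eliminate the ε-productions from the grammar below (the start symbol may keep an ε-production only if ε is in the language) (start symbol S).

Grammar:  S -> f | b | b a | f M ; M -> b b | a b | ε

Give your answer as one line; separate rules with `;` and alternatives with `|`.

S -> f | b | b a | f M; M -> b b | a b

Nullable set = {M}.
ε ∉ L(G), so no ε-production is kept.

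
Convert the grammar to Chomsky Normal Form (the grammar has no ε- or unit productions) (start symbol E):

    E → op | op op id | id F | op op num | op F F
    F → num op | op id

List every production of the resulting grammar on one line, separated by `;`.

Introduce a nonterminal for each terminal appearing in a rule of length ≥ 2: X1 → op, X2 → id, X3 → num.
Binarize each right-hand side of length ≥ 3 by chaining fresh nonterminals (Y1, Y2, …): affected rules were E → X1 X1 X2; E → X1 X1 X3; E → X1 F F.

E → op | X1 Y1 | X2 F | X1 Y2 | X1 Y3; F → X3 X1 | X1 X2; X1 → op; X2 → id; X3 → num; Y1 → X1 X2; Y2 → X1 X3; Y3 → F F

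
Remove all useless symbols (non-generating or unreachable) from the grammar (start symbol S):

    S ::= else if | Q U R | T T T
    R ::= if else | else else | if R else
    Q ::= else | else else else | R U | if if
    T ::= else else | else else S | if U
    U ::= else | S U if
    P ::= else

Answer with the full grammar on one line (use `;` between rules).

S ::= else if | Q U R | T T T; R ::= if else | else else | if R else; Q ::= else | else else else | R U | if if; T ::= else else | else else S | if U; U ::= else | S U if

Generating nonterminals: {P, Q, R, S, T, U}.
Reachable from S after that: {Q, R, S, T, U}.
Removed useless symbols: {P} and every production mentioning them.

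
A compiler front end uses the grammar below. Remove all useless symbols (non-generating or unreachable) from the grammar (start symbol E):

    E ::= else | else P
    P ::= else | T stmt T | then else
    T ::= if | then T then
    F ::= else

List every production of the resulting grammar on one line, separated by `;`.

Generating nonterminals: {E, F, P, T}.
Reachable from E after that: {E, P, T}.
Removed useless symbols: {F} and every production mentioning them.

E ::= else | else P; P ::= else | T stmt T | then else; T ::= if | then T then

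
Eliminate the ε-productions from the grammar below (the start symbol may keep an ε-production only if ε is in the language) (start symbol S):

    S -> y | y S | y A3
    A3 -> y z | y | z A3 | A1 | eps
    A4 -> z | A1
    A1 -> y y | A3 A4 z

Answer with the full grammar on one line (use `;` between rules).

S -> y | y S | y A3; A3 -> y z | y | z A3 | z | A1; A4 -> z | A1; A1 -> y y | A3 A4 z | A4 z

Nullable set = {A3}.
ε ∉ L(G), so no ε-production is kept.
Expand every rule over subsets of its nullable positions: A3 → z A3 gives z A3 | z. A1 → A3 A4 z gives A3 A4 z | A4 z.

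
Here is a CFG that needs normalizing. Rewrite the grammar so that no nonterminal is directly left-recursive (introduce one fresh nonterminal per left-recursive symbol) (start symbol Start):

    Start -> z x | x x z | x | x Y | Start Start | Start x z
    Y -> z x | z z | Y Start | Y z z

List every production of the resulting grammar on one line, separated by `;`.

Left recursion appears on Start, Y.
For Start: α = {Start, x z}, β = {z x, x x z, x, x Y}. Rewrite as Start → β Start1 and Start1 → α Start1 | ε.
For Y: α = {Start, z z}, β = {z x, z z}. Rewrite as Y → β Y1 and Y1 → α Y1 | ε.

Start -> z x Start1 | x x z Start1 | x Start1 | x Y Start1; Y -> z x Y1 | z z Y1; Start1 -> Start Start1 | x z Start1 | eps; Y1 -> Start Y1 | z z Y1 | eps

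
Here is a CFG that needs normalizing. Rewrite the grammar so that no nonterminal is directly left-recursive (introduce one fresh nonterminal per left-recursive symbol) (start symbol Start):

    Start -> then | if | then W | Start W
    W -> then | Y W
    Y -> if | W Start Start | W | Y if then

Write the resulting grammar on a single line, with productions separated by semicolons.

Start -> then Start1 | if Start1 | then W Start1; W -> then | Y W; Y -> if Y1 | W Start Start Y1 | W Y1; Start1 -> W Start1 | ε; Y1 -> if then Y1 | ε

Start, Y are directly left-recursive.
For Start: α = {W}, β = {then, if, then W}. Rewrite as Start → β Start1 and Start1 → α Start1 | ε.
For Y: α = {if then}, β = {if, W Start Start, W}. Rewrite as Y → β Y1 and Y1 → α Y1 | ε.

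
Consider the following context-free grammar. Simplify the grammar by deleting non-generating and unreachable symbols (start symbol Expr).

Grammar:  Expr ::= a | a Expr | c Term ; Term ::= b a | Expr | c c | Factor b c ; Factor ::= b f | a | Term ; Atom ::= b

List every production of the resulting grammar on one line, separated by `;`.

Expr ::= a | a Expr | c Term; Term ::= b a | Expr | c c | Factor b c; Factor ::= b f | a | Term

Generating nonterminals: {Atom, Expr, Factor, Term}.
Reachable from Expr after that: {Expr, Factor, Term}.
Removed useless symbols: {Atom} and every production mentioning them.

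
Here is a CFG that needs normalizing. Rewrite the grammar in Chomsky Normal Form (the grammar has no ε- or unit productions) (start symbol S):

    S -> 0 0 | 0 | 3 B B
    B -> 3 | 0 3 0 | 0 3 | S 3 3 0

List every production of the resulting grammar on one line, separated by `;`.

S -> X1 X1 | 0 | X2 Y1; B -> 3 | X1 Y2 | X1 X2 | S Y3; X1 -> 0; X2 -> 3; Y1 -> B B; Y2 -> X2 X1; Y3 -> X2 Y4; Y4 -> X2 X1

Introduce a nonterminal for each terminal appearing in a rule of length ≥ 2: X1 → 0, X2 → 3.
Binarize each right-hand side of length ≥ 3 by chaining fresh nonterminals (Y1, Y2, …): affected rules were S → X2 B B; B → X1 X2 X1; B → S X2 X2 X1.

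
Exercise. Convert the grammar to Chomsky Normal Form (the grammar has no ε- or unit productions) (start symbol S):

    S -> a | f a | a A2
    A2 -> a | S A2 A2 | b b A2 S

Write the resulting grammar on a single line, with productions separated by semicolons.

S -> a | X1 X2 | X2 A2; A2 -> a | S Y1 | X3 Y2; X1 -> f; X2 -> a; X3 -> b; Y1 -> A2 A2; Y2 -> X3 Y3; Y3 -> A2 S

Introduce a nonterminal for each terminal appearing in a rule of length ≥ 2: X1 → f, X2 → a, X3 → b.
Binarize each right-hand side of length ≥ 3 by chaining fresh nonterminals (Y1, Y2, …): affected rules were A2 → S A2 A2; A2 → X3 X3 A2 S.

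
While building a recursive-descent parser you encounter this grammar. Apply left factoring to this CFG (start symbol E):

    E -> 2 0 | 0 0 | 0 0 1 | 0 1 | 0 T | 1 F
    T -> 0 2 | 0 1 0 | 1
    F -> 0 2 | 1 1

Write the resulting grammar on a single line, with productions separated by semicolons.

E -> 2 0 | 1 F | 0 E'; T -> 1 | 0 T'; F -> 0 2 | 1 1; E' -> 1 | T | 0 E''; T' -> 2 | 1 0; E'' -> ε | 1

E has alternatives sharing prefix '0': factor to E → 0 E' with E' → 0 | 0 1 | 1 | T.
T has alternatives sharing prefix '0': factor to T → 0 T' with T' → 2 | 1 0.
E' has alternatives sharing prefix '0': factor to E' → 0 E'' with E'' → ε | 1.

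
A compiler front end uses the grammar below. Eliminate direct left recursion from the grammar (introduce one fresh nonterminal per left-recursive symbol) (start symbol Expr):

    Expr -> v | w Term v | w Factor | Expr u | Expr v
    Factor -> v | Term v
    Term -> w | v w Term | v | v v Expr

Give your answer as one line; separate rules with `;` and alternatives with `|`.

Expr -> v Expr1 | w Term v Expr1 | w Factor Expr1; Factor -> v | Term v; Term -> w | v w Term | v | v v Expr; Expr1 -> u Expr1 | v Expr1 | eps

Directly left-recursive nonterminal: Expr.
For Expr: α = {u, v}, β = {v, w Term v, w Factor}. Rewrite as Expr → β Expr1 and Expr1 → α Expr1 | ε.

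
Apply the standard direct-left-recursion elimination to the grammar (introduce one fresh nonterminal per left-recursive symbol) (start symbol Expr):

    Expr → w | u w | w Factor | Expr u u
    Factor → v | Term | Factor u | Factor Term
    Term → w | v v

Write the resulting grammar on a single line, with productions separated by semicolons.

Directly left-recursive nonterminals: Expr, Factor.
For Expr: α = {u u}, β = {w, u w, w Factor}. Rewrite as Expr → β Expr1 and Expr1 → α Expr1 | ε.
For Factor: α = {u, Term}, β = {v, Term}. Rewrite as Factor → β Factor1 and Factor1 → α Factor1 | ε.

Expr → w Expr1 | u w Expr1 | w Factor Expr1; Factor → v Factor1 | Term Factor1; Term → w | v v; Expr1 → u u Expr1 | ε; Factor1 → u Factor1 | Term Factor1 | ε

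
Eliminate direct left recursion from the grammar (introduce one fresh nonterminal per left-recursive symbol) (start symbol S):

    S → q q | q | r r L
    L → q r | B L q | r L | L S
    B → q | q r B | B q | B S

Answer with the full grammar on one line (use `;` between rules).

Left recursion appears on L, B.
For L: α = {S}, β = {q r, B L q, r L}. Rewrite as L → β L' and L' → α L' | ε.
For B: α = {q, S}, β = {q, q r B}. Rewrite as B → β B' and B' → α B' | ε.

S → q q | q | r r L; L → q r L' | B L q L' | r L L'; B → q B' | q r B B'; L' → S L' | eps; B' → q B' | S B' | eps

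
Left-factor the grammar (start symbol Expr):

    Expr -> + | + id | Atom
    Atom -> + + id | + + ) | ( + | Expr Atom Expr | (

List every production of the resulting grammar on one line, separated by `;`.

Expr -> Atom | + Expr1; Atom -> Expr Atom Expr | + + Atom1 | ( Atom2; Expr1 -> ε | id; Atom1 -> id | ); Atom2 -> + | ε

Expr has alternatives sharing prefix '+': factor to Expr → + Expr1 with Expr1 → ε | id.
Atom has alternatives sharing prefix '+ +': factor to Atom → + + Atom1 with Atom1 → id | ).
Atom has alternatives sharing prefix '(': factor to Atom → ( Atom2 with Atom2 → + | ε.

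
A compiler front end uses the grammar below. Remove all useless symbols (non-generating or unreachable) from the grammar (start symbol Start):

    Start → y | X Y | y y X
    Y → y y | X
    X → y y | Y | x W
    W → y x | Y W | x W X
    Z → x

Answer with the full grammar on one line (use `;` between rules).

Start → y | X Y | y y X; Y → y y | X; X → y y | Y | x W; W → y x | Y W | x W X

Generating nonterminals: {Start, W, X, Y, Z}.
Reachable from Start after that: {Start, W, X, Y}.
Removed useless symbols: {Z} and every production mentioning them.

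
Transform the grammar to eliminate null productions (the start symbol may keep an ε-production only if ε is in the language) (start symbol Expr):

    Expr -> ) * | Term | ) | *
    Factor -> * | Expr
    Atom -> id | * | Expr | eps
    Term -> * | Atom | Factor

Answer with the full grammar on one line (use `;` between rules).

Nullable nonterminals: {Atom, Expr, Factor, Term}.
ε ∈ L(G) since Expr is nullable, so keep Expr → ε.

Expr -> ) * | Term | ) | * | ε; Factor -> * | Expr; Atom -> id | * | Expr; Term -> * | Atom | Factor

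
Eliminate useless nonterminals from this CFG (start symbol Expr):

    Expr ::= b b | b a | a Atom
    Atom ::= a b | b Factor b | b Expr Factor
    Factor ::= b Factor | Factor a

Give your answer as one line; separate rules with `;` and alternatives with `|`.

Generating nonterminals: {Atom, Expr}.
Reachable from Expr after that: {Atom, Expr}.
Removed useless symbols: {Factor} and every production mentioning them.

Expr ::= b b | b a | a Atom; Atom ::= a b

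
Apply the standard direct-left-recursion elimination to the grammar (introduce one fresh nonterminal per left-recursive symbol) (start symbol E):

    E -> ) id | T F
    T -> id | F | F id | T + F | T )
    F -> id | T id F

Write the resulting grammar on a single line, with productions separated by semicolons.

T is directly left-recursive.
For T: α = {+ F, )}, β = {id, F, F id}. Rewrite as T → β T' and T' → α T' | ε.

E -> ) id | T F; T -> id T' | F T' | F id T'; F -> id | T id F; T' -> + F T' | ) T' | ε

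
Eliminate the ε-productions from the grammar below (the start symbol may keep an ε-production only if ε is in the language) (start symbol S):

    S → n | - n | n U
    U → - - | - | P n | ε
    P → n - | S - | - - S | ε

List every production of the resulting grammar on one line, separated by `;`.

S → n | - n | n U; U → - - | - | P n | n; P → n - | S - | - - S

Nullable set = {P, U}.
ε ∉ L(G), so no ε-production is kept.
Add the nullable-subset variants: U → P n gives P n | n.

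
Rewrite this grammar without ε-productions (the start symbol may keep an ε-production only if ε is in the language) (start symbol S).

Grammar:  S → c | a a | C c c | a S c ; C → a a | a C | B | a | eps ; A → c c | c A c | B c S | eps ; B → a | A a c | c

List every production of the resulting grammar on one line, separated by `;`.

S → c | a a | C c c | c c | a S c; C → a a | a C | a | B; A → c c | c A c | B c S; B → a | A a c | a c | c

Nullable set = {A, C}.
ε ∉ L(G), so no ε-production is kept.
Add the nullable-subset variants: S → C c c gives C c c | c c. C → a C gives a C | a. B → A a c gives A a c | a c.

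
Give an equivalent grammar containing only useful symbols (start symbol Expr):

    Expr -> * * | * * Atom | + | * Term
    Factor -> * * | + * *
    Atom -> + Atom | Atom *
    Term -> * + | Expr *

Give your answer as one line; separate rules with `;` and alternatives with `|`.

Generating nonterminals: {Expr, Factor, Term}.
Reachable from Expr after that: {Expr, Term}.
Removed useless symbols: {Atom, Factor} and every production mentioning them.

Expr -> * * | + | * Term; Term -> * + | Expr *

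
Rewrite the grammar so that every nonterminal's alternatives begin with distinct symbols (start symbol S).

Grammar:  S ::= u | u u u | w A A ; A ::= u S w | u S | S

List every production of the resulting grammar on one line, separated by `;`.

S has alternatives sharing prefix 'u': factor to S → u S' with S' → ε | u u.
A has alternatives sharing prefix 'u S': factor to A → u S A' with A' → w | ε.

S ::= w A A | u S'; A ::= S | u S A'; S' ::= ε | u u; A' ::= w | ε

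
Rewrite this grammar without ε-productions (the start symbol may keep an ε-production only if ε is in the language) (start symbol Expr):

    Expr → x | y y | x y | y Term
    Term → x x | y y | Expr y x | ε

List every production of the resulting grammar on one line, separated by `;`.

Expr → x | y y | x y | y Term | y; Term → x x | y y | Expr y x

The nullable symbols are {Term}.
ε ∉ L(G), so no ε-production is kept.
Add the nullable-subset variants: Expr → y Term gives y Term | y.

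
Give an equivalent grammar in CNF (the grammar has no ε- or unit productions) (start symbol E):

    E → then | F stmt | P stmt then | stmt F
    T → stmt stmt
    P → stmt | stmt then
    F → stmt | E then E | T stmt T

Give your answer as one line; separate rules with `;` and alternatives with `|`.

Introduce a nonterminal for each terminal appearing in a rule of length ≥ 2: X1 → stmt, X2 → then.
Binarize each right-hand side of length ≥ 3 by chaining fresh nonterminals (Y1, Y2, …): affected rules were E → P X1 X2; F → E X2 E; F → T X1 T.

E → then | F X1 | P Y1 | X1 F; T → X1 X1; P → stmt | X1 X2; F → stmt | E Y2 | T Y3; X1 → stmt; X2 → then; Y1 → X1 X2; Y2 → X2 E; Y3 → X1 T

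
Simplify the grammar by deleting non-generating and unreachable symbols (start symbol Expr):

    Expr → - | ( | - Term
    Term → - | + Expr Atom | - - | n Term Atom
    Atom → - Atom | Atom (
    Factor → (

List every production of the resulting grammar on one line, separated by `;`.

Expr → - | ( | - Term; Term → - | - -

Generating nonterminals: {Expr, Factor, Term}.
Reachable from Expr after that: {Expr, Term}.
Removed useless symbols: {Atom, Factor} and every production mentioning them.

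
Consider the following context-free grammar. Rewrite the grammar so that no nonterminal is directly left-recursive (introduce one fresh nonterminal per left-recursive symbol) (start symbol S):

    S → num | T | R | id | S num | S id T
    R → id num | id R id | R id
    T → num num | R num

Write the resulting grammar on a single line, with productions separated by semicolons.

S → num S' | T S' | R S' | id S'; R → id num R' | id R id R'; T → num num | R num; S' → num S' | id T S' | ε; R' → id R' | ε

S, R are directly left-recursive.
For S: α = {num, id T}, β = {num, T, R, id}. Rewrite as S → β S' and S' → α S' | ε.
For R: α = {id}, β = {id num, id R id}. Rewrite as R → β R' and R' → α R' | ε.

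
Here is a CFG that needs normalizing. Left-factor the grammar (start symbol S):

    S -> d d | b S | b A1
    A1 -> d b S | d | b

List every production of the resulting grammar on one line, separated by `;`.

S -> d d | b S'; A1 -> b | d A1'; S' -> S | A1; A1' -> b S | ε

S has alternatives sharing prefix 'b': factor to S → b S' with S' → S | A1.
A1 has alternatives sharing prefix 'd': factor to A1 → d A1' with A1' → b S | ε.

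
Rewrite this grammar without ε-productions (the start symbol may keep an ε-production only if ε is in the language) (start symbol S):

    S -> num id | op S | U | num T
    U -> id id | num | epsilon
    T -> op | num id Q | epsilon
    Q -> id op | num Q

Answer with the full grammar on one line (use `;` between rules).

The nullable symbols are {S, T, U}.
ε ∈ L(G) since S is nullable, so keep S → ε.
Add the nullable-subset variants: S → op S gives op S | op. S → num T gives num T | num.

S -> num id | op S | op | U | num T | num | ε; U -> id id | num; T -> op | num id Q; Q -> id op | num Q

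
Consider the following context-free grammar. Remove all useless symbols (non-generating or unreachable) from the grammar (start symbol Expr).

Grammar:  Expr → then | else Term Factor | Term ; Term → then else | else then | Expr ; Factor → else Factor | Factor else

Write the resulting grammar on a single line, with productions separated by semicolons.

Generating nonterminals: {Expr, Term}.
Reachable from Expr after that: {Expr, Term}.
Removed useless symbols: {Factor} and every production mentioning them.

Expr → then | Term; Term → then else | else then | Expr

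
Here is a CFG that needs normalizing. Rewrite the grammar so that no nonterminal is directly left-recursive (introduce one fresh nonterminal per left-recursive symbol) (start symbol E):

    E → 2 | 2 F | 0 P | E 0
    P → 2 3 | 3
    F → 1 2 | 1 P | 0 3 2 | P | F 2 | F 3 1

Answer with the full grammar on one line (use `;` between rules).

E → 2 E' | 2 F E' | 0 P E'; P → 2 3 | 3; F → 1 2 F' | 1 P F' | 0 3 2 F' | P F'; E' → 0 E' | ε; F' → 2 F' | 3 1 F' | ε

Directly left-recursive nonterminals: E, F.
For E: α = {0}, β = {2, 2 F, 0 P}. Rewrite as E → β E' and E' → α E' | ε.
For F: α = {2, 3 1}, β = {1 2, 1 P, 0 3 2, P}. Rewrite as F → β F' and F' → α F' | ε.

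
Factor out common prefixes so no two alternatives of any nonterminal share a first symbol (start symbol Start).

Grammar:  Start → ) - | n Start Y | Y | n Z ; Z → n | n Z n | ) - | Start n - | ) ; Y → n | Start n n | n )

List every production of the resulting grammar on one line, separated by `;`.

Start has alternatives sharing prefix 'n': factor to Start → n Start1 with Start1 → Start Y | Z.
Z has alternatives sharing prefix 'n': factor to Z → n Z1 with Z1 → ε | Z n.
Z has alternatives sharing prefix ')': factor to Z → ) Z2 with Z2 → - | ε.
Y has alternatives sharing prefix 'n': factor to Y → n Y1 with Y1 → ε | ).

Start → ) - | Y | n Start1; Z → Start n - | n Z1 | ) Z2; Y → Start n n | n Y1; Start1 → Start Y | Z; Z1 → epsilon | Z n; Z2 → - | epsilon; Y1 → epsilon | )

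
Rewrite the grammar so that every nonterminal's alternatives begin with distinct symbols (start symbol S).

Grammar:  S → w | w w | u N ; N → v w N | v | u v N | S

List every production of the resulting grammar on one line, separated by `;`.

S → u N | w S'; N → u v N | S | v N'; S' → ε | w; N' → w N | ε

S has alternatives sharing prefix 'w': factor to S → w S' with S' → ε | w.
N has alternatives sharing prefix 'v': factor to N → v N' with N' → w N | ε.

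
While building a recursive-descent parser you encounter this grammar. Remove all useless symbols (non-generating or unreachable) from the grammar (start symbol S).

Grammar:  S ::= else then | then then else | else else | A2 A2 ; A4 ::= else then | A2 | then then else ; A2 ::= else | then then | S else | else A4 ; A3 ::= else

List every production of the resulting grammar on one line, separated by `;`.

S ::= else then | then then else | else else | A2 A2; A4 ::= else then | A2 | then then else; A2 ::= else | then then | S else | else A4

Generating nonterminals: {A2, A3, A4, S}.
Reachable from S after that: {A2, A4, S}.
Removed useless symbols: {A3} and every production mentioning them.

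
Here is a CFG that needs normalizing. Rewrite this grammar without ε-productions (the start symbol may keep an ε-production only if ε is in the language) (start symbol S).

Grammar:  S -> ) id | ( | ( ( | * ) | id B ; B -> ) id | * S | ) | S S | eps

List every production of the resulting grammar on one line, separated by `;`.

S -> ) id | ( | ( ( | * ) | id B | id; B -> ) id | * S | ) | S S

Nullable nonterminals: {B}.
ε ∉ L(G), so no ε-production is kept.
Add the nullable-subset variants: S → id B gives id B | id.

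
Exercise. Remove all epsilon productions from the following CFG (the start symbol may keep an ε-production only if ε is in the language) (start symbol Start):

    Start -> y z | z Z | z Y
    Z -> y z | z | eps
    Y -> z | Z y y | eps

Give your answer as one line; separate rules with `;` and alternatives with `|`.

Nullable set = {Y, Z}.
ε ∉ L(G), so no ε-production is kept.
Expand every rule over subsets of its nullable positions: Start → z Z gives z Z | z. Y → Z y y gives Z y y | y y.

Start -> y z | z Z | z | z Y; Z -> y z | z; Y -> z | Z y y | y y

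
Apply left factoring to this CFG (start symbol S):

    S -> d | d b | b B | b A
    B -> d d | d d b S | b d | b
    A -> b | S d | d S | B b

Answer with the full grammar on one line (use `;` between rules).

S has alternatives sharing prefix 'd': factor to S → d S' with S' → ε | b.
S has alternatives sharing prefix 'b': factor to S → b S'' with S'' → B | A.
B has alternatives sharing prefix 'd d': factor to B → d d B' with B' → ε | b S.
B has alternatives sharing prefix 'b': factor to B → b B'' with B'' → d | ε.

S -> d S' | b S''; B -> d d B' | b B''; A -> b | S d | d S | B b; S' -> ε | b; S'' -> B | A; B' -> ε | b S; B'' -> d | ε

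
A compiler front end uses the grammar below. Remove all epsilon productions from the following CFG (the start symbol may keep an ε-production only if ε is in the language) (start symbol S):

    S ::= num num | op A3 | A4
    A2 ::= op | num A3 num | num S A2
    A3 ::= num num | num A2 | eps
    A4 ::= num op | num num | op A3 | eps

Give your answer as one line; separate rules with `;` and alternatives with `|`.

S ::= num num | op A3 | op | A4 | ε; A2 ::= op | num A3 num | num num | num S A2 | num A2; A3 ::= num num | num A2; A4 ::= num op | num num | op A3 | op

Nullable nonterminals: {A3, A4, S}.
ε ∈ L(G) since S is nullable, so keep S → ε.
For each production, add variants omitting each subset of nullable occurrences: S → op A3 gives op A3 | op. A2 → num A3 num gives num A3 num | num num. A2 → num S A2 gives num S A2 | num A2. A4 → op A3 gives op A3 | op.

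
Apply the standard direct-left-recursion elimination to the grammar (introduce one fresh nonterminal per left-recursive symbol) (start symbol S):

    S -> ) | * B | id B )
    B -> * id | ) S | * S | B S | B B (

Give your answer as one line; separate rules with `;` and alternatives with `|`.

Left recursion appears on B.
For B: α = {S, B (}, β = {* id, ) S, * S}. Rewrite as B → β B' and B' → α B' | ε.

S -> ) | * B | id B ); B -> * id B' | ) S B' | * S B'; B' -> S B' | B ( B' | eps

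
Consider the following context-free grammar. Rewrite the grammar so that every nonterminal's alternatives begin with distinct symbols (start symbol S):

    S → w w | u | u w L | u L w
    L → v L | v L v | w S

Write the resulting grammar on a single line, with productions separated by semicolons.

S has alternatives sharing prefix 'u': factor to S → u S' with S' → ε | w L | L w.
L has alternatives sharing prefix 'v L': factor to L → v L L' with L' → ε | v.

S → w w | u S'; L → w S | v L L'; S' → ε | w L | L w; L' → ε | v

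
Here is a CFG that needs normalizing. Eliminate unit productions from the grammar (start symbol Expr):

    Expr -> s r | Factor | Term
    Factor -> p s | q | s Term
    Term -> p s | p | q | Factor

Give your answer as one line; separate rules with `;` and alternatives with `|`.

Unit pairs: Expr ⇒* {Factor, Term}; Term ⇒* {Factor}.
For every A with A ⇒* B via unit rules, add B's non-unit alternatives to A; then delete every rule of the form X → Y.

Expr -> p s | p | q | s Term | s r; Factor -> p s | q | s Term; Term -> p s | p | q | s Term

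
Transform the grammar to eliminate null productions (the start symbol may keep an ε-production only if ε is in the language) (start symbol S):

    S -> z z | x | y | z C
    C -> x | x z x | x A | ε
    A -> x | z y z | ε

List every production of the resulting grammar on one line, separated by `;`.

S -> z z | x | y | z C | z; C -> x | x z x | x A; A -> x | z y z

Nullable nonterminals: {A, C}.
ε ∉ L(G), so no ε-production is kept.
Add the nullable-subset variants: S → z C gives z C | z.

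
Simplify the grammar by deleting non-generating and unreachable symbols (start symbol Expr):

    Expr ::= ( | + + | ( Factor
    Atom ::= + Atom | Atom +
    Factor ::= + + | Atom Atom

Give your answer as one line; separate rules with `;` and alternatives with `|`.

Expr ::= ( | + + | ( Factor; Factor ::= + +

Generating nonterminals: {Expr, Factor}.
Reachable from Expr after that: {Expr, Factor}.
Removed useless symbols: {Atom} and every production mentioning them.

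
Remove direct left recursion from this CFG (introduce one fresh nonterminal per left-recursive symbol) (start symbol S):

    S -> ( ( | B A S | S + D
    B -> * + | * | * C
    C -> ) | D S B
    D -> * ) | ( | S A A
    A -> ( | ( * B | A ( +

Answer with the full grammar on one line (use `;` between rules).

S -> ( ( S' | B A S S'; B -> * + | * | * C; C -> ) | D S B; D -> * ) | ( | S A A; A -> ( A' | ( * B A'; S' -> + D S' | ε; A' -> ( + A' | ε

S, A are directly left-recursive.
For S: α = {+ D}, β = {( (, B A S}. Rewrite as S → β S' and S' → α S' | ε.
For A: α = {( +}, β = {(, ( * B}. Rewrite as A → β A' and A' → α A' | ε.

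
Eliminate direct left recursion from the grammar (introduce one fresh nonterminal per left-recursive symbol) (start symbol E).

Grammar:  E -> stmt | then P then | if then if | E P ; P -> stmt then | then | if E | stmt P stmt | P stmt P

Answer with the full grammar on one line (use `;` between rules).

Directly left-recursive nonterminals: E, P.
For E: α = {P}, β = {stmt, then P then, if then if}. Rewrite as E → β E' and E' → α E' | ε.
For P: α = {stmt P}, β = {stmt then, then, if E, stmt P stmt}. Rewrite as P → β P' and P' → α P' | ε.

E -> stmt E' | then P then E' | if then if E'; P -> stmt then P' | then P' | if E P' | stmt P stmt P'; E' -> P E' | ε; P' -> stmt P P' | ε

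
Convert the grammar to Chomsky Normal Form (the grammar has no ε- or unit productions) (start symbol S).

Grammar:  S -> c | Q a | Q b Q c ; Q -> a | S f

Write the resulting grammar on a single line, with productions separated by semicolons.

Introduce a nonterminal for each terminal appearing in a rule of length ≥ 2: X1 → a, X2 → b, X3 → c, X4 → f.
Binarize each right-hand side of length ≥ 3 by chaining fresh nonterminals (Y1, Y2, …): affected rules were S → Q X2 Q X3.

S -> c | Q X1 | Q Y1; Q -> a | S X4; X1 -> a; X2 -> b; X3 -> c; X4 -> f; Y1 -> X2 Y2; Y2 -> Q X3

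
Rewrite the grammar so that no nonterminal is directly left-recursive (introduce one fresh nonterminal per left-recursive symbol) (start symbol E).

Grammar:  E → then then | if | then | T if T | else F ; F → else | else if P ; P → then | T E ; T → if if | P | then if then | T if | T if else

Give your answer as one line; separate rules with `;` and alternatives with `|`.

E → then then | if | then | T if T | else F; F → else | else if P; P → then | T E; T → if if T' | P T' | then if then T'; T' → if T' | if else T' | ε

T is directly left-recursive.
For T: α = {if, if else}, β = {if if, P, then if then}. Rewrite as T → β T' and T' → α T' | ε.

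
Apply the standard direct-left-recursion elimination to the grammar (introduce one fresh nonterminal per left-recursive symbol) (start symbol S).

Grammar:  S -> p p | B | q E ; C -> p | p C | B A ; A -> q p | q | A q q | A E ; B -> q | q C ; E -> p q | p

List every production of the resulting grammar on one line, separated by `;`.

Left recursion appears on A.
For A: α = {q q, E}, β = {q p, q}. Rewrite as A → β A' and A' → α A' | ε.

S -> p p | B | q E; C -> p | p C | B A; A -> q p A' | q A'; B -> q | q C; E -> p q | p; A' -> q q A' | E A' | ε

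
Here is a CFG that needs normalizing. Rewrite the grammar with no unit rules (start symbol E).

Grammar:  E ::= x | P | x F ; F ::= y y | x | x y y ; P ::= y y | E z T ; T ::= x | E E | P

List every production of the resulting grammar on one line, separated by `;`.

Unit pairs: E ⇒* {P}; T ⇒* {P}.
Replace each nonterminal's rules with the union of the non-unit rules of every nonterminal it unit-derives.

E ::= x | x F | y y | E z T; F ::= y y | x | x y y; P ::= y y | E z T; T ::= y y | E z T | x | E E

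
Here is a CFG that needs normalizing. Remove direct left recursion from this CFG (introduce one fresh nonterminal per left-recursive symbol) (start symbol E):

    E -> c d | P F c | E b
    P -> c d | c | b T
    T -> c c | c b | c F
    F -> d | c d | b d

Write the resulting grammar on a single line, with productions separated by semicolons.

Left recursion appears on E.
For E: α = {b}, β = {c d, P F c}. Rewrite as E → β E' and E' → α E' | ε.

E -> c d E' | P F c E'; P -> c d | c | b T; T -> c c | c b | c F; F -> d | c d | b d; E' -> b E' | ε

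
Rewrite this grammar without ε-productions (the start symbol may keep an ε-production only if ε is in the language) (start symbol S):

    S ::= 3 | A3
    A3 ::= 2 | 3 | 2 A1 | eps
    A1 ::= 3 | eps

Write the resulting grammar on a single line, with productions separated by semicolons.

S ::= 3 | A3 | ε; A3 ::= 2 | 3 | 2 A1; A1 ::= 3

Nullable nonterminals: {A1, A3, S}.
ε ∈ L(G) since S is nullable, so keep S → ε.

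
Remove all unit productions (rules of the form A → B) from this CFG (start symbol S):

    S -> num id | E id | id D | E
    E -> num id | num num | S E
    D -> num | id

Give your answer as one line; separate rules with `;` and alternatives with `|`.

S -> num id | num num | S E | E id | id D; E -> num id | num num | S E; D -> num | id

Unit pairs: S ⇒* {E}.
Replace each nonterminal's rules with the union of the non-unit rules of every nonterminal it unit-derives.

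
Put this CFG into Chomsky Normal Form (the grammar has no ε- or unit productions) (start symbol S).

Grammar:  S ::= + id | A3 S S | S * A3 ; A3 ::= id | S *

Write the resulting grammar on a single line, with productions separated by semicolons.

S ::= X1 X2 | A3 Y1 | S Y2; A3 ::= id | S X3; X1 ::= +; X2 ::= id; X3 ::= *; Y1 ::= S S; Y2 ::= X3 A3

Introduce a nonterminal for each terminal appearing in a rule of length ≥ 2: X1 → +, X2 → id, X3 → *.
Binarize each right-hand side of length ≥ 3 by chaining fresh nonterminals (Y1, Y2, …): affected rules were S → A3 S S; S → S X3 A3.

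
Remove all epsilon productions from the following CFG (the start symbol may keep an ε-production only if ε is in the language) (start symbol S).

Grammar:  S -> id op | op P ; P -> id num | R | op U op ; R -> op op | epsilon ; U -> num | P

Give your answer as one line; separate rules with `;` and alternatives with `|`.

S -> id op | op P | op; P -> id num | R | op U op | op op; R -> op op; U -> num | P

Nullable set = {P, R, U}.
ε ∉ L(G), so no ε-production is kept.
For each production, add variants omitting each subset of nullable occurrences: S → op P gives op P | op. P → op U op gives op U op | op op.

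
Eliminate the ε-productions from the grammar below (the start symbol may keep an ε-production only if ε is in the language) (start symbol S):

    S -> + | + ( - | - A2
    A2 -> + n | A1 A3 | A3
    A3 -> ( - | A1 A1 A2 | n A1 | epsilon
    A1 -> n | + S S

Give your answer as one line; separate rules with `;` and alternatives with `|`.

The nullable symbols are {A2, A3}.
ε ∉ L(G), so no ε-production is kept.
Add the nullable-subset variants: S → - A2 gives - A2 | -. A2 → A1 A3 gives A1 A3 | A1. A3 → A1 A1 A2 gives A1 A1 A2 | A1 A1.

S -> + | + ( - | - A2 | -; A2 -> + n | A1 A3 | A1 | A3; A3 -> ( - | A1 A1 A2 | A1 A1 | n A1; A1 -> n | + S S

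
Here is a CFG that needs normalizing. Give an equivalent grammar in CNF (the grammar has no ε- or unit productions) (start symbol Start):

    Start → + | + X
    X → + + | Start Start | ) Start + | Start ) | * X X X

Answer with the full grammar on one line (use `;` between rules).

Introduce a nonterminal for each terminal appearing in a rule of length ≥ 2: X1 → +, X2 → ), X3 → *.
Binarize each right-hand side of length ≥ 3 by chaining fresh nonterminals (Y1, Y2, …): affected rules were X → X2 Start X1; X → X3 X X X.

Start → + | X1 X; X → X1 X1 | Start Start | X2 Y1 | Start X2 | X3 Y2; X1 → +; X2 → ); X3 → *; Y1 → Start X1; Y2 → X Y3; Y3 → X X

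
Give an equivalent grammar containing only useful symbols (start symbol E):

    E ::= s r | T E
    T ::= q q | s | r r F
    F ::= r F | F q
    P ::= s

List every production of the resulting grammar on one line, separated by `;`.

E ::= s r | T E; T ::= q q | s

Generating nonterminals: {E, P, T}.
Reachable from E after that: {E, T}.
Removed useless symbols: {F, P} and every production mentioning them.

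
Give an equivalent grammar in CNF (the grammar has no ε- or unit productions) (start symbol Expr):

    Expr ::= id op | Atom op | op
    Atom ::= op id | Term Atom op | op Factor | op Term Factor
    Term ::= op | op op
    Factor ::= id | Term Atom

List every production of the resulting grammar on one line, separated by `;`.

Expr ::= X1 X2 | Atom X2 | op; Atom ::= X2 X1 | Term Y1 | X2 Factor | X2 Y2; Term ::= op | X2 X2; Factor ::= id | Term Atom; X1 ::= id; X2 ::= op; Y1 ::= Atom X2; Y2 ::= Term Factor

Introduce a nonterminal for each terminal appearing in a rule of length ≥ 2: X1 → id, X2 → op.
Binarize each right-hand side of length ≥ 3 by chaining fresh nonterminals (Y1, Y2, …): affected rules were Atom → Term Atom X2; Atom → X2 Term Factor.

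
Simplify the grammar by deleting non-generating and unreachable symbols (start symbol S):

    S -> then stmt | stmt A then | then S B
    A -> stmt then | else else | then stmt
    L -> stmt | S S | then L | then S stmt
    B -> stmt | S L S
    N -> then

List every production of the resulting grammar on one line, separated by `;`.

S -> then stmt | stmt A then | then S B; A -> stmt then | else else | then stmt; L -> stmt | S S | then L | then S stmt; B -> stmt | S L S

Generating nonterminals: {A, B, L, N, S}.
Reachable from S after that: {A, B, L, S}.
Removed useless symbols: {N} and every production mentioning them.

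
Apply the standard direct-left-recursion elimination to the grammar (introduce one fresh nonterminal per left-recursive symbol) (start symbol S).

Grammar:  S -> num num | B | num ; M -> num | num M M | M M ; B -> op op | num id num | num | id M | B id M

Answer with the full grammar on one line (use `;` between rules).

Left recursion appears on M, B.
For M: α = {M}, β = {num, num M M}. Rewrite as M → β M' and M' → α M' | ε.
For B: α = {id M}, β = {op op, num id num, num, id M}. Rewrite as B → β B' and B' → α B' | ε.

S -> num num | B | num; M -> num M' | num M M M'; B -> op op B' | num id num B' | num B' | id M B'; M' -> M M' | ε; B' -> id M B' | ε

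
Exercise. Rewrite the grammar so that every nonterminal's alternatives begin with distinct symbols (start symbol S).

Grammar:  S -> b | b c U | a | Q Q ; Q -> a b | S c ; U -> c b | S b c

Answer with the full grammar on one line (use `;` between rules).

S has alternatives sharing prefix 'b': factor to S → b S' with S' → ε | c U.

S -> a | Q Q | b S'; Q -> a b | S c; U -> c b | S b c; S' -> ε | c U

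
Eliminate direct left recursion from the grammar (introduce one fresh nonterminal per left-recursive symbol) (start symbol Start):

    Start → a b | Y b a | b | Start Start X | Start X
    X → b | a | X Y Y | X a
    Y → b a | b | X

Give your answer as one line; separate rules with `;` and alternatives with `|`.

Start, X are directly left-recursive.
For Start: α = {Start X, X}, β = {a b, Y b a, b}. Rewrite as Start → β Start1 and Start1 → α Start1 | ε.
For X: α = {Y Y, a}, β = {b, a}. Rewrite as X → β X1 and X1 → α X1 | ε.

Start → a b Start1 | Y b a Start1 | b Start1; X → b X1 | a X1; Y → b a | b | X; Start1 → Start X Start1 | X Start1 | ε; X1 → Y Y X1 | a X1 | ε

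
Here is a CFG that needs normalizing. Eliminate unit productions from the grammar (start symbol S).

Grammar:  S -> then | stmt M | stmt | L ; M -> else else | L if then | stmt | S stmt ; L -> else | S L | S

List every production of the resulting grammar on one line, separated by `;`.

Unit pairs: L ⇒* {S}; S ⇒* {L}.
For each unit pair (A, B), copy every non-unit production of B to A, then drop all unit productions.

S -> else | S L | then | stmt M | stmt; M -> else else | L if then | stmt | S stmt; L -> else | S L | then | stmt M | stmt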